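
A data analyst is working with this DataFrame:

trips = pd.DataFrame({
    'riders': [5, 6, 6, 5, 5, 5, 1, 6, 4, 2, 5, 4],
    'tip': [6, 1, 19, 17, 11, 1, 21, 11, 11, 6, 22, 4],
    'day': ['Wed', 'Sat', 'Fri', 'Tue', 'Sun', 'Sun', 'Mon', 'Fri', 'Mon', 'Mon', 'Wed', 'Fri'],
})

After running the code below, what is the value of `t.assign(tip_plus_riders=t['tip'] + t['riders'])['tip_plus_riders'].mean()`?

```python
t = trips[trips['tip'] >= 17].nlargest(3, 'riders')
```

filter rows where tip >= 17:
    riders  tip  day
2        6   19  Fri
3        5   17  Tue
6        1   21  Mon
10       5   22  Wed
take 3 rows with largest riders:
    riders  tip  day
2        6   19  Fri
3        5   17  Tue
10       5   22  Wed
add column tip_plus_riders = t['tip'] + t['riders']:
    riders  tip  day  tip_plus_riders
2        6   19  Fri               25
3        5   17  Tue               22
10       5   22  Wed               27
mean of column 'tip_plus_riders' → 24.6666666667

24.6666666667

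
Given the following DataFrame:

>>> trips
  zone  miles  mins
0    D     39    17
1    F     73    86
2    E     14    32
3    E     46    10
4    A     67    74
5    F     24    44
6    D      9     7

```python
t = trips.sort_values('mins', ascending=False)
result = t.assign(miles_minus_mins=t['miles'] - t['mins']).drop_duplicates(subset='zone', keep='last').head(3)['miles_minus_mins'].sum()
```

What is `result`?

sort by mins descending:
  zone  miles  mins
1    F     73    86
4    A     67    74
5    F     24    44
2    E     14    32
0    D     39    17
3    E     46    10
6    D      9     7
add column miles_minus_mins = t['miles'] - t['mins']:
  zone  miles  mins  miles_minus_mins
1    F     73    86               -13
4    A     67    74                -7
5    F     24    44               -20
2    E     14    32               -18
0    D     39    17                22
3    E     46    10                36
6    D      9     7                 2
drop duplicate zone (keep=last):
  zone  miles  mins  miles_minus_mins
4    A     67    74                -7
5    F     24    44               -20
3    E     46    10                36
6    D      9     7                 2
take first 3 rows:
  zone  miles  mins  miles_minus_mins
4    A     67    74                -7
5    F     24    44               -20
3    E     46    10                36
The sum of column 'miles_minus_mins' is 9.

9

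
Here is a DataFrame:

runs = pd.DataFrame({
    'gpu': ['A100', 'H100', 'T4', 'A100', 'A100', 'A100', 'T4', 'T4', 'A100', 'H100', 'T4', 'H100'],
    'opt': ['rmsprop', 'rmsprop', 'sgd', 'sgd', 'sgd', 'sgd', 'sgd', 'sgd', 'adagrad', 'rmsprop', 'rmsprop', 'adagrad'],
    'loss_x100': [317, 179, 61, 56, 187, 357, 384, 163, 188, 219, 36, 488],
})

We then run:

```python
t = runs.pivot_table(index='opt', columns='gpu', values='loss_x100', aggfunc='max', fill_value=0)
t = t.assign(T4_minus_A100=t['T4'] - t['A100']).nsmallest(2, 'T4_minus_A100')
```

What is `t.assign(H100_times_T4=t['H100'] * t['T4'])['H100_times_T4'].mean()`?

3942.0

pivot: rows=opt, cols=gpu, max(loss_x100):
gpu      A100  H100   T4
opt                     
adagrad   188   488    0
rmsprop   317   219   36
sgd       357     0  384
add column T4_minus_A100 = t['T4'] - t['A100']:
gpu      A100  H100   T4  T4_minus_A100
opt                                    
adagrad   188   488    0           -188
rmsprop   317   219   36           -281
sgd       357     0  384             27
take 2 rows with smallest T4_minus_A100:
gpu      A100  H100  T4  T4_minus_A100
opt                                   
rmsprop   317   219  36           -281
adagrad   188   488   0           -188
add column H100_times_T4 = t['H100'] * t['T4']:
gpu      A100  H100  T4  T4_minus_A100  H100_times_T4
opt                                                  
rmsprop   317   219  36           -281           7884
adagrad   188   488   0           -188              0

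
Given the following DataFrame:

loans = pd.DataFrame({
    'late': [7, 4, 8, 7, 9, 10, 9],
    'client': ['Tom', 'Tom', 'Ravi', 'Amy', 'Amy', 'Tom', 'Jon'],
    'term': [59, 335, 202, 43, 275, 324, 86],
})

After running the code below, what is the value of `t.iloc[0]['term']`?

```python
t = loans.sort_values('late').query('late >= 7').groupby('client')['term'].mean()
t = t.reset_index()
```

sort by late:
   late client  term
1     4    Tom   335
0     7    Tom    59
3     7    Amy    43
2     8   Ravi   202
4     9    Amy   275
6     9    Jon    86
5    10    Tom   324
filter rows where late >= 7:
   late client  term
0     7    Tom    59
3     7    Amy    43
2     8   Ravi   202
4     9    Amy   275
6     9    Jon    86
5    10    Tom   324
group by client, mean of term:
client
Amy     159.0
Jon      86.0
Ravi    202.0
Tom     191.5
Name: term, dtype: float64
reset_index():
  client   term
0    Amy  159.0
1    Jon   86.0
2   Ravi  202.0
3    Tom  191.5

159.0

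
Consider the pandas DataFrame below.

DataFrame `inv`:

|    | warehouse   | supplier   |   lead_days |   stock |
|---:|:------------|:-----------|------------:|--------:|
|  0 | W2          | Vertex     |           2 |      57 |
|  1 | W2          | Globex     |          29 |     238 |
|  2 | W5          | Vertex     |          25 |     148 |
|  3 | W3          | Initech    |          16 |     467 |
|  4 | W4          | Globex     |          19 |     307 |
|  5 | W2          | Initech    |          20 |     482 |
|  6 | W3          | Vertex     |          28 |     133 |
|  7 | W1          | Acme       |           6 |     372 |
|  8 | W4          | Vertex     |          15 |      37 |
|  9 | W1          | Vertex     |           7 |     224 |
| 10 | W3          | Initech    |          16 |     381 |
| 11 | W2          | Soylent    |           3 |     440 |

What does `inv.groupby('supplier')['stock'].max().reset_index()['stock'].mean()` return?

365.0

group by supplier, max of stock:
supplier
Acme       372
Globex     307
Initech    482
Soylent    440
Vertex     224
Name: stock, dtype: int64
reset_index():
  supplier  stock
0     Acme    372
1   Globex    307
2  Initech    482
3  Soylent    440
4   Vertex    224
Hence 365.0.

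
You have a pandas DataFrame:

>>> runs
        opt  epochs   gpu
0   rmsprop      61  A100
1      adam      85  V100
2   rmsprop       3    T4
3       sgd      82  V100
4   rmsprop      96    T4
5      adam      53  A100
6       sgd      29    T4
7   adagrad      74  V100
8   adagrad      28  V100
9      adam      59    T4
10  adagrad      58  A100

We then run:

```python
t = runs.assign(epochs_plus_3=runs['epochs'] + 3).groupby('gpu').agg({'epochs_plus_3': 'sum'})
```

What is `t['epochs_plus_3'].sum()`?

661

add column epochs_plus_3 = runs['epochs'] + 3:
        opt  epochs   gpu  epochs_plus_3
0   rmsprop      61  A100             64
1      adam      85  V100             88
2   rmsprop       3    T4              6
3       sgd      82  V100             85
4   rmsprop      96    T4             99
5      adam      53  A100             56
6       sgd      29    T4             32
7   adagrad      74  V100             77
8   adagrad      28  V100             31
9      adam      59    T4             62
10  adagrad      58  A100             61
group by gpu, sum of epochs_plus_3:
      epochs_plus_3
gpu                
A100            181
T4              199
V100            281
sum of column 'epochs_plus_3' → 661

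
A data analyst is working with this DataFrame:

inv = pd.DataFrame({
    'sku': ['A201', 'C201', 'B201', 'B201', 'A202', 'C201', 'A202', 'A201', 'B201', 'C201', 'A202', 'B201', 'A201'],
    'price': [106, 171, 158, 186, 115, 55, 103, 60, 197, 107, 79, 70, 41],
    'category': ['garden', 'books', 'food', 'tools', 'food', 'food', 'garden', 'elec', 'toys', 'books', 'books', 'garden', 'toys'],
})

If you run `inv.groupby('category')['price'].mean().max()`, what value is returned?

group by category, mean of price:
category
books     119.000000
elec       60.000000
food      109.333333
garden     93.000000
tools     186.000000
toys      119.000000
Name: price, dtype: float64
Then the max of the resulting series: 186.0

186.0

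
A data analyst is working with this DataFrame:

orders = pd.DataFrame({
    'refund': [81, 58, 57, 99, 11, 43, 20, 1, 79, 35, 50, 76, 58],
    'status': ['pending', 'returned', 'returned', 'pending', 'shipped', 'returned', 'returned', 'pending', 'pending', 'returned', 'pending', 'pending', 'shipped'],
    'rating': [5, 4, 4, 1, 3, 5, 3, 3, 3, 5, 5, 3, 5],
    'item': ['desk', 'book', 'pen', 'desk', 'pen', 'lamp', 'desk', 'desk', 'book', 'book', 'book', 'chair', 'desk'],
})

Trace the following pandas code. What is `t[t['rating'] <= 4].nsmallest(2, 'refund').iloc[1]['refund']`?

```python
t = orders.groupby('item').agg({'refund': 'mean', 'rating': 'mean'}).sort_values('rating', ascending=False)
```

51.8

group by item: mean(refund), mean(rating):
       refund  rating
item                 
book     55.5    4.25
chair    76.0    3.00
desk     51.8    3.40
lamp     43.0    5.00
pen      34.0    3.50
sort by rating descending:
       refund  rating
item                 
lamp     43.0    5.00
book     55.5    4.25
pen      34.0    3.50
desk     51.8    3.40
chair    76.0    3.00
filter rows where rating <= 4:
       refund  rating
item                 
pen      34.0     3.5
desk     51.8     3.4
chair    76.0     3.0
take 2 rows with smallest refund:
      refund  rating
item                
pen     34.0     3.5
desk    51.8     3.4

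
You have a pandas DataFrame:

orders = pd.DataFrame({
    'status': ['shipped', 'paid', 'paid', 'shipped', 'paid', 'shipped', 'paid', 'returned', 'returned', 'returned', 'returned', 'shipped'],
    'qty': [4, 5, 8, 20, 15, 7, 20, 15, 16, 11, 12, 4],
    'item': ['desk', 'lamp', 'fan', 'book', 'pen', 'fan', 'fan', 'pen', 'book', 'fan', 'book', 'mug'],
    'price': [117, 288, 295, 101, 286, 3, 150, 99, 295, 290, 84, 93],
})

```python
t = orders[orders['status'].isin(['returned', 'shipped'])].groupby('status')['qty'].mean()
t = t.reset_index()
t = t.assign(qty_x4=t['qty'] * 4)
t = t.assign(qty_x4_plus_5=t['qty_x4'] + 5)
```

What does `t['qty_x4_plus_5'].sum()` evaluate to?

filter rows where status in ['returned', 'shipped']:
      status  qty  item  price
0    shipped    4  desk    117
3    shipped   20  book    101
5    shipped    7   fan      3
7   returned   15   pen     99
8   returned   16  book    295
9   returned   11   fan    290
10  returned   12  book     84
11   shipped    4   mug     93
group by status, mean of qty:
status
returned    13.50
shipped      8.75
Name: qty, dtype: float64
reset_index():
     status    qty
0  returned  13.50
1   shipped   8.75
add column qty_x4 = t['qty'] * 4:
     status    qty  qty_x4
0  returned  13.50    54.0
1   shipped   8.75    35.0
add column qty_x4_plus_5 = t['qty_x4'] + 5:
     status    qty  qty_x4  qty_x4_plus_5
0  returned  13.50    54.0           59.0
1   shipped   8.75    35.0           40.0
sum of column 'qty_x4_plus_5' → 99.0

99.0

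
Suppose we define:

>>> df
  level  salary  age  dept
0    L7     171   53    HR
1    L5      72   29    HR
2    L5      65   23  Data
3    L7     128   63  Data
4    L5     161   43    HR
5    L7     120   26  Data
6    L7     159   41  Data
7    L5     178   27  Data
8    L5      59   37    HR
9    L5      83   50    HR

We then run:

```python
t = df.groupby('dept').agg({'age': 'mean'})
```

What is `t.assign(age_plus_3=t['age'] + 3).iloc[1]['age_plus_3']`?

45.4

group by dept, mean of age:
       age
dept      
Data  36.0
HR    42.4
add column age_plus_3 = t['age'] + 3:
       age  age_plus_3
dept                  
Data  36.0        39.0
HR    42.4        45.4
Hence 45.4.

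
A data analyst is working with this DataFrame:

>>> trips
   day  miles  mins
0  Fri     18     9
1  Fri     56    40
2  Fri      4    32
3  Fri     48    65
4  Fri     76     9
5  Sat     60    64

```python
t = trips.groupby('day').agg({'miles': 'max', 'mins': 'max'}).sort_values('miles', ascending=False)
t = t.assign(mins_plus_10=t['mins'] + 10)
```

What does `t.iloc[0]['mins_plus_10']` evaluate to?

75

group by day: max(miles), max(mins):
     miles  mins
day             
Fri     76    65
Sat     60    64
sort by miles descending:
     miles  mins
day             
Fri     76    65
Sat     60    64
add column mins_plus_10 = t['mins'] + 10:
     miles  mins  mins_plus_10
day                           
Fri     76    65            75
Sat     60    64            74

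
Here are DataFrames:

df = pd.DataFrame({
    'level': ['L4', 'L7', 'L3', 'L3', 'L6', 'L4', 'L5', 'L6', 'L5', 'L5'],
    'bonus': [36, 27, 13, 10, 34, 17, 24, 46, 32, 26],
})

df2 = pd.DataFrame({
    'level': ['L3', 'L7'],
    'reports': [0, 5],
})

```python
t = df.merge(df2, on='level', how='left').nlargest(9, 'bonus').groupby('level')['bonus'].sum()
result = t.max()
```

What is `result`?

merge on 'level' (how='left') → 10 rows:
  level  bonus  reports
0    L4     36      NaN
1    L7     27      5.0
2    L3     13      0.0
3    L3     10      0.0
4    L6     34      NaN
5    L4     17      NaN
6    L5     24      NaN
7    L6     46      NaN
8    L5     32      NaN
9    L5     26      NaN
take 9 rows with largest bonus:
  level  bonus  reports
7    L6     46      NaN
0    L4     36      NaN
4    L6     34      NaN
8    L5     32      NaN
1    L7     27      5.0
9    L5     26      NaN
6    L5     24      NaN
5    L4     17      NaN
2    L3     13      0.0
group by level, sum of bonus:
level
L3    13
L4    53
L5    82
L6    80
L7    27
Name: bonus, dtype: int64
Taking the max of the resulting series gives 82.

82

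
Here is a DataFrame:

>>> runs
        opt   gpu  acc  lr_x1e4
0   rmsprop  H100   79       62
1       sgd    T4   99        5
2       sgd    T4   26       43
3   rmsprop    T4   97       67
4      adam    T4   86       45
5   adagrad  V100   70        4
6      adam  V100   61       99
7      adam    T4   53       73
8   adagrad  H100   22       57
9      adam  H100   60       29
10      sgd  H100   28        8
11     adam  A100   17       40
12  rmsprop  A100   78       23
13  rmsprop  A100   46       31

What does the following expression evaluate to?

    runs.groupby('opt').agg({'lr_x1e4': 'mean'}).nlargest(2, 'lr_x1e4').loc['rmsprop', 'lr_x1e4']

group by opt, mean of lr_x1e4:
           lr_x1e4
opt               
adagrad  30.500000
adam     57.200000
rmsprop  45.750000
sgd      18.666667
take 2 rows with largest lr_x1e4:
         lr_x1e4
opt             
adam       57.20
rmsprop    45.75

45.75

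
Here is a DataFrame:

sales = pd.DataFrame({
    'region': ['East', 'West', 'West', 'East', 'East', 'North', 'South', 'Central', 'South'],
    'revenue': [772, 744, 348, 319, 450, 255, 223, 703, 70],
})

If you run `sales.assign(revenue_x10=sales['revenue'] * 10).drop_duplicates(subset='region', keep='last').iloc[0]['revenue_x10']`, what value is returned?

add column revenue_x10 = sales['revenue'] * 10:
    region  revenue  revenue_x10
0     East      772         7720
1     West      744         7440
2     West      348         3480
3     East      319         3190
4     East      450         4500
5    North      255         2550
6    South      223         2230
7  Central      703         7030
8    South       70          700
drop duplicate region (keep=last):
    region  revenue  revenue_x10
2     West      348         3480
4     East      450         4500
5    North      255         2550
7  Central      703         7030
8    South       70          700

3480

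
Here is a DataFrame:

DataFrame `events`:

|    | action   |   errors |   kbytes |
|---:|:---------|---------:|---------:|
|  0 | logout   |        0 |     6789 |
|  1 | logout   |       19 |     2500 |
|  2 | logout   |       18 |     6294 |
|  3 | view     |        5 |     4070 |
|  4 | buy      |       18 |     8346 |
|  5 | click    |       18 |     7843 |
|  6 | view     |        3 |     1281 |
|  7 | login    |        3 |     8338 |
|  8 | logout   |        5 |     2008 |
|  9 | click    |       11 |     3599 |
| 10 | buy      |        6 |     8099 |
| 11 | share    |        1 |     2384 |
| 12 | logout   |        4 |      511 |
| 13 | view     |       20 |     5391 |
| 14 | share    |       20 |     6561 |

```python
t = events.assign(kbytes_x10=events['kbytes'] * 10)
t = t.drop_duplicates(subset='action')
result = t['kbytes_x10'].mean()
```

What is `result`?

add column kbytes_x10 = events['kbytes'] * 10:
    action  errors  kbytes  kbytes_x10
0   logout       0    6789       67890
1   logout      19    2500       25000
2   logout      18    6294       62940
3     view       5    4070       40700
4      buy      18    8346       83460
5    click      18    7843       78430
6     view       3    1281       12810
7    login       3    8338       83380
8   logout       5    2008       20080
9    click      11    3599       35990
10     buy       6    8099       80990
11   share       1    2384       23840
12  logout       4     511        5110
13    view      20    5391       53910
14   share      20    6561       65610
drop duplicate action (keep=first):
    action  errors  kbytes  kbytes_x10
0   logout       0    6789       67890
3     view       5    4070       40700
4      buy      18    8346       83460
5    click      18    7843       78430
7    login       3    8338       83380
11   share       1    2384       23840

62950.0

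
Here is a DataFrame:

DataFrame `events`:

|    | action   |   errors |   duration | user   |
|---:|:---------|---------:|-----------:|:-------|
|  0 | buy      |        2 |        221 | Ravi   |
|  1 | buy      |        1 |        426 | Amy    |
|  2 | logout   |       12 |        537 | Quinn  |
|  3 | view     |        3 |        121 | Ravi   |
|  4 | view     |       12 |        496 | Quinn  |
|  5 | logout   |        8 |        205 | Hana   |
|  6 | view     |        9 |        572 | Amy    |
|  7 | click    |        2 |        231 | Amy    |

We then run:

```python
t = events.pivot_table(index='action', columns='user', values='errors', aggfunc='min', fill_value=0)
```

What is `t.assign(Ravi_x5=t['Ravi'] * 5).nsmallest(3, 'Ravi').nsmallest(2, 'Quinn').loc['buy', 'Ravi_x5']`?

10

pivot: rows=action, cols=user, min(errors):
user    Amy  Hana  Quinn  Ravi
action                        
buy       1     0      0     2
click     2     0      0     0
logout    0     8     12     0
view      9     0     12     3
add column Ravi_x5 = t['Ravi'] * 5:
user    Amy  Hana  Quinn  Ravi  Ravi_x5
action                                 
buy       1     0      0     2       10
click     2     0      0     0        0
logout    0     8     12     0        0
view      9     0     12     3       15
take 3 rows with smallest Ravi:
user    Amy  Hana  Quinn  Ravi  Ravi_x5
action                                 
click     2     0      0     0        0
logout    0     8     12     0        0
buy       1     0      0     2       10
take 2 rows with smallest Quinn:
user    Amy  Hana  Quinn  Ravi  Ravi_x5
action                                 
click     2     0      0     0        0
buy       1     0      0     2       10
Finally, value at row 'buy', column 'Ravi_x5' = 10.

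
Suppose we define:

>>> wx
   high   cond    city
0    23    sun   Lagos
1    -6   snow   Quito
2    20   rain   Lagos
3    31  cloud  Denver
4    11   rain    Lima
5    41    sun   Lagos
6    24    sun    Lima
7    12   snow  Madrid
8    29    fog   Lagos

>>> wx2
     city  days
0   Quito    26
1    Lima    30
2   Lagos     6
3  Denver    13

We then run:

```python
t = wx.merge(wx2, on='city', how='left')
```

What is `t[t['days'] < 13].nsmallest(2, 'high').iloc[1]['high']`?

23

merge on 'city' (how='left') → 9 rows:
   high   cond    city  days
0    23    sun   Lagos   6.0
1    -6   snow   Quito  26.0
2    20   rain   Lagos   6.0
3    31  cloud  Denver  13.0
4    11   rain    Lima  30.0
5    41    sun   Lagos   6.0
6    24    sun    Lima  30.0
7    12   snow  Madrid   NaN
8    29    fog   Lagos   6.0
filter rows where days < 13:
   high  cond   city  days
0    23   sun  Lagos   6.0
2    20  rain  Lagos   6.0
5    41   sun  Lagos   6.0
8    29   fog  Lagos   6.0
take 2 rows with smallest high:
   high  cond   city  days
2    20  rain  Lagos   6.0
0    23   sun  Lagos   6.0
Finally, value at position 1, column 'high' = 23.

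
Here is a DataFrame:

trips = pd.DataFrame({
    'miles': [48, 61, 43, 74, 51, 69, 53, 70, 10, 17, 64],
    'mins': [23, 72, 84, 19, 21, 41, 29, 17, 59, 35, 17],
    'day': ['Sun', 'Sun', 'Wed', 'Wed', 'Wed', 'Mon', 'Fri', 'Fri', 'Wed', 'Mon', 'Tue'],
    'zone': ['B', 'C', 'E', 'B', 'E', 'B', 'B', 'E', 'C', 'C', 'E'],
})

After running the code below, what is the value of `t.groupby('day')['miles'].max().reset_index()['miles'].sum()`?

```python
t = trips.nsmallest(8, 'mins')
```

325

take 8 rows with smallest mins:
    miles  mins  day zone
7      70    17  Fri    E
10     64    17  Tue    E
3      74    19  Wed    B
4      51    21  Wed    E
0      48    23  Sun    B
6      53    29  Fri    B
9      17    35  Mon    C
5      69    41  Mon    B
group by day, max of miles:
day
Fri    70
Mon    69
Sun    48
Tue    64
Wed    74
Name: miles, dtype: int64
reset_index():
   day  miles
0  Fri     70
1  Mon     69
2  Sun     48
3  Tue     64
4  Wed     74
So sum() = 325.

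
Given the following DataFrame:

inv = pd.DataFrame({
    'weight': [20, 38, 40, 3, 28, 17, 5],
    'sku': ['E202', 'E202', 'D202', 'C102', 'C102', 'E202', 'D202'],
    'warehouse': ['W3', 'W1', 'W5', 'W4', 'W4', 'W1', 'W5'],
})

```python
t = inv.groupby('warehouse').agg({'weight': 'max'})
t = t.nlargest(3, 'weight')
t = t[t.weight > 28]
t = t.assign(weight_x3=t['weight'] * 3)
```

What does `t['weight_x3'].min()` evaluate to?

114

group by warehouse, max of weight:
           weight
warehouse        
W1             38
W3             20
W4             28
W5             40
take 3 rows with largest weight:
           weight
warehouse        
W5             40
W1             38
W4             28
filter rows where weight > 28:
           weight
warehouse        
W5             40
W1             38
add column weight_x3 = t['weight'] * 3:
           weight  weight_x3
warehouse                   
W5             40        120
W1             38        114
The min of column 'weight_x3' is 114.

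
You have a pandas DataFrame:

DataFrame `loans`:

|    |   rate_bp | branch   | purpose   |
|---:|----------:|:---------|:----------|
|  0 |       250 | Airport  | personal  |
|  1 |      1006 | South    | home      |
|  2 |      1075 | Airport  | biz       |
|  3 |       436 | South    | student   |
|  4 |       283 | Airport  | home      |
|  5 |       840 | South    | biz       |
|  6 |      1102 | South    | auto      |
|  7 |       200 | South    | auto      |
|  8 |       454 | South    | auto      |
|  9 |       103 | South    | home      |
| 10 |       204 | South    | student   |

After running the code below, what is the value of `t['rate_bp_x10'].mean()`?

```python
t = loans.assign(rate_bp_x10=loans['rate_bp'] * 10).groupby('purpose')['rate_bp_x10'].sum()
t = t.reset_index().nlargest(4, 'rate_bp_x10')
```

14257.5

add column rate_bp_x10 = loans['rate_bp'] * 10:
    rate_bp   branch   purpose  rate_bp_x10
0       250  Airport  personal         2500
1      1006    South      home        10060
2      1075  Airport       biz        10750
3       436    South   student         4360
4       283  Airport      home         2830
5       840    South       biz         8400
6      1102    South      auto        11020
7       200    South      auto         2000
8       454    South      auto         4540
9       103    South      home         1030
10      204    South   student         2040
group by purpose, sum of rate_bp_x10:
purpose
auto        17560
biz         19150
home        13920
personal     2500
student      6400
Name: rate_bp_x10, dtype: int64
reset_index():
    purpose  rate_bp_x10
0      auto        17560
1       biz        19150
2      home        13920
3  personal         2500
4   student         6400
take 4 rows with largest rate_bp_x10:
   purpose  rate_bp_x10
1      biz        19150
0     auto        17560
2     home        13920
4  student         6400
The mean of column 'rate_bp_x10' is 14257.5.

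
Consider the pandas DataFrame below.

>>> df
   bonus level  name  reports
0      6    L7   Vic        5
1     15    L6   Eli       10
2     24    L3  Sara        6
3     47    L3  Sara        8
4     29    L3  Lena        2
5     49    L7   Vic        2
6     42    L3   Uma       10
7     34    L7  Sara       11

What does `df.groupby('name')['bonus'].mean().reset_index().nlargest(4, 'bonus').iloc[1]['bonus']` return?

35.0

group by name, mean of bonus:
name
Eli     15.0
Lena    29.0
Sara    35.0
Uma     42.0
Vic     27.5
Name: bonus, dtype: float64
reset_index():
   name  bonus
0   Eli   15.0
1  Lena   29.0
2  Sara   35.0
3   Uma   42.0
4   Vic   27.5
take 4 rows with largest bonus:
   name  bonus
3   Uma   42.0
2  Sara   35.0
1  Lena   29.0
4   Vic   27.5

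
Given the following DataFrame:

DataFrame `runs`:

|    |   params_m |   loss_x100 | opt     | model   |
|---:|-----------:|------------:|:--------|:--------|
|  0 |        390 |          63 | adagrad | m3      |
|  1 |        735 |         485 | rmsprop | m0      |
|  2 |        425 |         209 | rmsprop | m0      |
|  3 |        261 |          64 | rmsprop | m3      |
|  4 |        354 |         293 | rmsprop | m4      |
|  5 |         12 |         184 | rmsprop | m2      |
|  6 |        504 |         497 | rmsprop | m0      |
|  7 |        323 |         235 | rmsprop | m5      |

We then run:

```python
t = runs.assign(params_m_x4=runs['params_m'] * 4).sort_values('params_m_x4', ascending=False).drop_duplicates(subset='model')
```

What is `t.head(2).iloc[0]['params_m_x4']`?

2940

add column params_m_x4 = runs['params_m'] * 4:
   params_m  loss_x100      opt model  params_m_x4
0       390         63  adagrad    m3         1560
1       735        485  rmsprop    m0         2940
2       425        209  rmsprop    m0         1700
3       261         64  rmsprop    m3         1044
4       354        293  rmsprop    m4         1416
5        12        184  rmsprop    m2           48
6       504        497  rmsprop    m0         2016
7       323        235  rmsprop    m5         1292
sort by params_m_x4 descending:
   params_m  loss_x100      opt model  params_m_x4
1       735        485  rmsprop    m0         2940
6       504        497  rmsprop    m0         2016
2       425        209  rmsprop    m0         1700
0       390         63  adagrad    m3         1560
4       354        293  rmsprop    m4         1416
7       323        235  rmsprop    m5         1292
3       261         64  rmsprop    m3         1044
5        12        184  rmsprop    m2           48
drop duplicate model (keep=first):
   params_m  loss_x100      opt model  params_m_x4
1       735        485  rmsprop    m0         2940
0       390         63  adagrad    m3         1560
4       354        293  rmsprop    m4         1416
7       323        235  rmsprop    m5         1292
5        12        184  rmsprop    m2           48
take first 2 rows:
   params_m  loss_x100      opt model  params_m_x4
1       735        485  rmsprop    m0         2940
0       390         63  adagrad    m3         1560
Taking the value at position 0, column 'params_m_x4' gives 2940.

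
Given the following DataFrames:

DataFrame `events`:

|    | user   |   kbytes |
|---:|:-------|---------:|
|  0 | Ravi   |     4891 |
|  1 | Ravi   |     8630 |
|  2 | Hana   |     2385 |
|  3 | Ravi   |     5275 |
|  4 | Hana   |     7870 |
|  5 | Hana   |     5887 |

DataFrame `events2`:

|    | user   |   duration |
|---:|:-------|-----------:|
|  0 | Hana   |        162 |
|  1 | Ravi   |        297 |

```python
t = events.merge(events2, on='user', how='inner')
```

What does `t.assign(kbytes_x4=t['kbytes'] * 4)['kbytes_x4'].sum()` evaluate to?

merge on 'user' (how='inner') → 6 rows:
   user  kbytes  duration
0  Ravi    4891       297
1  Ravi    8630       297
2  Hana    2385       162
3  Ravi    5275       297
4  Hana    7870       162
5  Hana    5887       162
add column kbytes_x4 = t['kbytes'] * 4:
   user  kbytes  duration  kbytes_x4
0  Ravi    4891       297      19564
1  Ravi    8630       297      34520
2  Hana    2385       162       9540
3  Ravi    5275       297      21100
4  Hana    7870       162      31480
5  Hana    5887       162      23548
Then the sum of column 'kbytes_x4': 139752

139752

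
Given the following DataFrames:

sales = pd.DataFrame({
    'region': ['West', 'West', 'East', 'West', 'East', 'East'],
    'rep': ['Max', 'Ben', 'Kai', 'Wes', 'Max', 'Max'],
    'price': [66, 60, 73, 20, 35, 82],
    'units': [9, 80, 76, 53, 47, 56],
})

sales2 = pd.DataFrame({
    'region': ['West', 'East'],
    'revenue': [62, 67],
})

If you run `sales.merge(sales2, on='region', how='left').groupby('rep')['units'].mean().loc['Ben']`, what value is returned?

80.0

merge on 'region' (how='left') → 6 rows:
  region  rep  price  units  revenue
0   West  Max     66      9       62
1   West  Ben     60     80       62
2   East  Kai     73     76       67
3   West  Wes     20     53       62
4   East  Max     35     47       67
5   East  Max     82     56       67
group by rep, mean of units:
rep
Ben    80.000000
Kai    76.000000
Max    37.333333
Wes    53.000000
Name: units, dtype: float64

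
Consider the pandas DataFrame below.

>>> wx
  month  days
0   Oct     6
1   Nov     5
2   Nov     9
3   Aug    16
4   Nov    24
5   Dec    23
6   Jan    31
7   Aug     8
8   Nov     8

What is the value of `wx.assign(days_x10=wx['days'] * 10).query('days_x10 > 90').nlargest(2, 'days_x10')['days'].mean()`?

27.5

add column days_x10 = wx['days'] * 10:
  month  days  days_x10
0   Oct     6        60
1   Nov     5        50
2   Nov     9        90
3   Aug    16       160
4   Nov    24       240
5   Dec    23       230
6   Jan    31       310
7   Aug     8        80
8   Nov     8        80
filter rows where days_x10 > 90:
  month  days  days_x10
3   Aug    16       160
4   Nov    24       240
5   Dec    23       230
6   Jan    31       310
take 2 rows with largest days_x10:
  month  days  days_x10
6   Jan    31       310
4   Nov    24       240
So mean() = 27.5.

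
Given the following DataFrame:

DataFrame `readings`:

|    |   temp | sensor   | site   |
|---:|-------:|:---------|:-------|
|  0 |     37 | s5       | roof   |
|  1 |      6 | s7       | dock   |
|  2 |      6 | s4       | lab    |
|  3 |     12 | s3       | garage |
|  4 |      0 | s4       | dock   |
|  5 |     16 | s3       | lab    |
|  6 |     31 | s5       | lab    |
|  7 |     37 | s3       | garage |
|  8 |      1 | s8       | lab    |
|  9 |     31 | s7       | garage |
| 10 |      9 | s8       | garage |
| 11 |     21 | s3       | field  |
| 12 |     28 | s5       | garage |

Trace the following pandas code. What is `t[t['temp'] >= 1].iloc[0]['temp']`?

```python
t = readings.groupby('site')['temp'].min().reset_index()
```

21

group by site, min of temp:
site
dock       0
field     21
garage     9
lab        1
roof      37
Name: temp, dtype: int64
reset_index():
     site  temp
0    dock     0
1   field    21
2  garage     9
3     lab     1
4    roof    37
filter rows where temp >= 1:
     site  temp
1   field    21
2  garage     9
3     lab     1
4    roof    37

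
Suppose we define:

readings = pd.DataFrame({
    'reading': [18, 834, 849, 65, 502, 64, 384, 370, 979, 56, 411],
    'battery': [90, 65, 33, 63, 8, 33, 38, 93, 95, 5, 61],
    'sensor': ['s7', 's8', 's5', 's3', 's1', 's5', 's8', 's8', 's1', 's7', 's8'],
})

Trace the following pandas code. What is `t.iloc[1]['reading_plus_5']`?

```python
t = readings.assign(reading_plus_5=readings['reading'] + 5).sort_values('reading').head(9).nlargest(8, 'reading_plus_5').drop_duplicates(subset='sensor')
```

add column reading_plus_5 = readings['reading'] + 5:
    reading  battery sensor  reading_plus_5
0        18       90     s7              23
1       834       65     s8             839
2       849       33     s5             854
3        65       63     s3              70
4       502        8     s1             507
5        64       33     s5              69
6       384       38     s8             389
7       370       93     s8             375
8       979       95     s1             984
9        56        5     s7              61
10      411       61     s8             416
sort by reading:
    reading  battery sensor  reading_plus_5
0        18       90     s7              23
9        56        5     s7              61
5        64       33     s5              69
3        65       63     s3              70
7       370       93     s8             375
6       384       38     s8             389
10      411       61     s8             416
4       502        8     s1             507
1       834       65     s8             839
2       849       33     s5             854
8       979       95     s1             984
take first 9 rows:
    reading  battery sensor  reading_plus_5
0        18       90     s7              23
9        56        5     s7              61
5        64       33     s5              69
3        65       63     s3              70
7       370       93     s8             375
6       384       38     s8             389
10      411       61     s8             416
4       502        8     s1             507
1       834       65     s8             839
take 8 rows with largest reading_plus_5:
    reading  battery sensor  reading_plus_5
1       834       65     s8             839
4       502        8     s1             507
10      411       61     s8             416
6       384       38     s8             389
7       370       93     s8             375
3        65       63     s3              70
5        64       33     s5              69
9        56        5     s7              61
drop duplicate sensor (keep=first):
   reading  battery sensor  reading_plus_5
1      834       65     s8             839
4      502        8     s1             507
3       65       63     s3              70
5       64       33     s5              69
9       56        5     s7              61
Reading off the value at position 1, column 'reading_plus_5', we get 507.

507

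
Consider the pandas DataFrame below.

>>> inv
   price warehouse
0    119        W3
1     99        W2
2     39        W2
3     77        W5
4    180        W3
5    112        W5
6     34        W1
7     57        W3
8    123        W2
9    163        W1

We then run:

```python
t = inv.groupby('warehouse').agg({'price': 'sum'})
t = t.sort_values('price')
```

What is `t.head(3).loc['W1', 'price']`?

group by warehouse, sum of price:
           price
warehouse       
W1           197
W2           261
W3           356
W5           189
sort by price:
           price
warehouse       
W5           189
W1           197
W2           261
W3           356
take first 3 rows:
           price
warehouse       
W5           189
W1           197
W2           261
value at row 'W1', column 'price' → 197

197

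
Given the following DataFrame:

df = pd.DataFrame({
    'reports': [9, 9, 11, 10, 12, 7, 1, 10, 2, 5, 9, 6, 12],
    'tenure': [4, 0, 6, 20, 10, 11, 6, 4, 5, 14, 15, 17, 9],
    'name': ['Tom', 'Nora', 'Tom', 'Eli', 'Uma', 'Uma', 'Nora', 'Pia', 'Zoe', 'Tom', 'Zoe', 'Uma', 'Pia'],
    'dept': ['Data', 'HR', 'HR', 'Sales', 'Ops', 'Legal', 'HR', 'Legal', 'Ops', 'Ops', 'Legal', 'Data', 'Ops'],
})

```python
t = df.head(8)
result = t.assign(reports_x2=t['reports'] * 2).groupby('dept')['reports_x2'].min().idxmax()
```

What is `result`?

take first 8 rows:
   reports  tenure  name   dept
0        9       4   Tom   Data
1        9       0  Nora     HR
2       11       6   Tom     HR
3       10      20   Eli  Sales
4       12      10   Uma    Ops
5        7      11   Uma  Legal
6        1       6  Nora     HR
7       10       4   Pia  Legal
add column reports_x2 = t['reports'] * 2:
   reports  tenure  name   dept  reports_x2
0        9       4   Tom   Data          18
1        9       0  Nora     HR          18
2       11       6   Tom     HR          22
3       10      20   Eli  Sales          20
4       12      10   Uma    Ops          24
5        7      11   Uma  Legal          14
6        1       6  Nora     HR           2
7       10       4   Pia  Legal          20
group by dept, min of reports_x2:
dept
Data     18
HR        2
Legal    14
Ops      24
Sales    20
Name: reports_x2, dtype: int64
label with the largest value → Ops

Ops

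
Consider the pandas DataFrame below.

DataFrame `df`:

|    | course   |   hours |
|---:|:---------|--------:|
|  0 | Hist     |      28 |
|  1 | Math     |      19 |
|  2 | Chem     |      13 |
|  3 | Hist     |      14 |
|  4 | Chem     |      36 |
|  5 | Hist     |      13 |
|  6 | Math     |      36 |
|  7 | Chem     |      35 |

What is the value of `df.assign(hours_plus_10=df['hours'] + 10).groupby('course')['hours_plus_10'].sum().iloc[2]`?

75

add column hours_plus_10 = df['hours'] + 10:
  course  hours  hours_plus_10
0   Hist     28             38
1   Math     19             29
2   Chem     13             23
3   Hist     14             24
4   Chem     36             46
5   Hist     13             23
6   Math     36             46
7   Chem     35             45
group by course, sum of hours_plus_10:
course
Chem    114
Hist     85
Math     75
Name: hours_plus_10, dtype: int64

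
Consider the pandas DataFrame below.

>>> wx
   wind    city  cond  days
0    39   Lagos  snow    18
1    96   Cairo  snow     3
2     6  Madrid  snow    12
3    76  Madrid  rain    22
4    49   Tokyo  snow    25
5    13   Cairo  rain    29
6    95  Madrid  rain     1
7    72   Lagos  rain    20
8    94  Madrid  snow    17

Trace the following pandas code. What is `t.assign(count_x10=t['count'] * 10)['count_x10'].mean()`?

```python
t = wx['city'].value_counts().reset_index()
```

22.5

value_counts of city:
city
Madrid    4
Lagos     2
Cairo     2
Tokyo     1
Name: count, dtype: int64
reset_index():
     city  count
0  Madrid      4
1   Lagos      2
2   Cairo      2
3   Tokyo      1
add column count_x10 = t['count'] * 10:
     city  count  count_x10
0  Madrid      4         40
1   Lagos      2         20
2   Cairo      2         20
3   Tokyo      1         10
The mean of column 'count_x10' is 22.5.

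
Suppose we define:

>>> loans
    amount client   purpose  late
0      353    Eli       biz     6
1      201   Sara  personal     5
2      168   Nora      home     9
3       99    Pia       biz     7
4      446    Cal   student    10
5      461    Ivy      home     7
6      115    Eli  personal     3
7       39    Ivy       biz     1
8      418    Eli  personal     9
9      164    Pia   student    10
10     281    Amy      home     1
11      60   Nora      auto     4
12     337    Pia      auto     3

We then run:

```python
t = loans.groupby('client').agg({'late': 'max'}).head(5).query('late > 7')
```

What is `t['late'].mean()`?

9.33333333333

group by client, max of late:
        late
client      
Amy        1
Cal       10
Eli        9
Ivy        7
Nora       9
Pia       10
Sara       5
take first 5 rows:
        late
client      
Amy        1
Cal       10
Eli        9
Ivy        7
Nora       9
filter rows where late > 7:
        late
client      
Cal       10
Eli        9
Nora       9
So mean() = 9.33333333333.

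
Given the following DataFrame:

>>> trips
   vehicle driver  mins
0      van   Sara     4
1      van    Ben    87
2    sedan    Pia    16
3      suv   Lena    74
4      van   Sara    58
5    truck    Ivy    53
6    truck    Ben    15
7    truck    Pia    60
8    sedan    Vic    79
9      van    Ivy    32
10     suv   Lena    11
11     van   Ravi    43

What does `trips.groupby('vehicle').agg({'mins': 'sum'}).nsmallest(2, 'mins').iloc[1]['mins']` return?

95

group by vehicle, sum of mins:
         mins
vehicle      
sedan      95
suv        85
truck     128
van       224
take 2 rows with smallest mins:
         mins
vehicle      
suv        85
sedan      95
value at position 1, column 'mins' → 95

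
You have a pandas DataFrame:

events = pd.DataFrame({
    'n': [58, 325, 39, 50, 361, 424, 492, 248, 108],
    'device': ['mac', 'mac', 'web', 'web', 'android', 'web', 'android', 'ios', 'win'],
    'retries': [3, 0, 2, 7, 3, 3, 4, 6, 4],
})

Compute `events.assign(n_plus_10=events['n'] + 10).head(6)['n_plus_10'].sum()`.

add column n_plus_10 = events['n'] + 10:
     n   device  retries  n_plus_10
0   58      mac        3         68
1  325      mac        0        335
2   39      web        2         49
3   50      web        7         60
4  361  android        3        371
5  424      web        3        434
6  492  android        4        502
7  248      ios        6        258
8  108      win        4        118
take first 6 rows:
     n   device  retries  n_plus_10
0   58      mac        3         68
1  325      mac        0        335
2   39      web        2         49
3   50      web        7         60
4  361  android        3        371
5  424      web        3        434

1317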